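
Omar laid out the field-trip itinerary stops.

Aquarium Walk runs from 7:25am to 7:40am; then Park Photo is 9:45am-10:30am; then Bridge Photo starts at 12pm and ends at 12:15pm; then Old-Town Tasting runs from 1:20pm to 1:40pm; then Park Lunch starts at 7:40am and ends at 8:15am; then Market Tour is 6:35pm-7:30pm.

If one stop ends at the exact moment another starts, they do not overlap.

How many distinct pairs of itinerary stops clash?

0

Sorted by start: Aquarium Walk, Park Lunch, Park Photo, Bridge Photo, Old-Town Tasting, Market Tour.
Park Lunch starts exactly when Aquarium Walk ends (back-to-back, no overlap) — done with Aquarium Walk.
Park Photo starts after Park Lunch ends — done with Park Lunch.
Bridge Photo starts after Park Photo ends — done with Park Photo.
Old-Town Tasting starts after Bridge Photo ends — done with Bridge Photo.
Market Tour starts after Old-Town Tasting ends.
No pair overlaps.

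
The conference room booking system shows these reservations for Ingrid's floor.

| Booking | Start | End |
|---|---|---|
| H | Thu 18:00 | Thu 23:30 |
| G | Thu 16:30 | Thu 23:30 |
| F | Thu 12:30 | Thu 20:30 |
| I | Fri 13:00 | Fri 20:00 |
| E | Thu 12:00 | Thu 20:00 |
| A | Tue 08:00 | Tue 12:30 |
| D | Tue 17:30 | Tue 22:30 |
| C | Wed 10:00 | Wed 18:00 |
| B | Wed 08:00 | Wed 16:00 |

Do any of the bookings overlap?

Yes

Sorted by start: A, D, B, C, E, F, G, H, I.
D starts after A ends, so nothing later overlaps A either.
B starts after D ends, so nothing later overlaps D either.
C starts before B ends → B and C overlap.
That's a conflict, so the schedule is not conflict-free.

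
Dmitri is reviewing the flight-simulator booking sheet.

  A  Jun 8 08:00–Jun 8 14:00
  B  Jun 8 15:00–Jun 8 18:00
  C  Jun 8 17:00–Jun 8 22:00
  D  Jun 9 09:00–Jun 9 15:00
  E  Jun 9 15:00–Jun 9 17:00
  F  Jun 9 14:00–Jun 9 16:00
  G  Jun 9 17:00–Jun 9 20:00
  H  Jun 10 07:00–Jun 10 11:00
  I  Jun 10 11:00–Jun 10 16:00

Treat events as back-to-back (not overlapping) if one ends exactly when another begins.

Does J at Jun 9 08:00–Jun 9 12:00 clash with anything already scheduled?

Yes — it overlaps D

A: ends Jun 8 14:00 at or before J starts Jun 9 08:00 → clear.
B: ends Jun 8 18:00 at or before J starts Jun 9 08:00 → clear.
C: ends Jun 8 22:00 at or before J starts Jun 9 08:00 → clear.
D: starts Jun 9 09:00 before J ends Jun 9 12:00, and ends Jun 9 15:00 after J starts Jun 9 08:00 → overlap.
F: starts Jun 9 14:00 at or after J ends Jun 9 12:00 → clear.
E: starts Jun 9 15:00 at or after J ends Jun 9 12:00 → clear.
G: starts Jun 9 17:00 at or after J ends Jun 9 12:00 → clear.
H: starts Jun 10 07:00 at or after J ends Jun 9 12:00 → clear.
I: starts Jun 10 11:00 at or after J ends Jun 9 12:00 → clear.
J overlaps D.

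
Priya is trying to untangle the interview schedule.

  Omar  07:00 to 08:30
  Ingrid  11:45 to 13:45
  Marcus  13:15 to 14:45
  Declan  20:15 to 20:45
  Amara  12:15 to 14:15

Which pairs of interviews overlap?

Sorted by start: Omar, Ingrid, Amara, Marcus, Declan.
Ingrid starts after Omar ends, so Omar has no further overlaps.
Amara starts before Ingrid ends → Ingrid and Amara overlap.
Marcus starts before Ingrid ends → Ingrid and Marcus overlap.
Declan starts after Ingrid ends.
Marcus starts before Amara ends → Amara and Marcus overlap.
Declan starts after Amara ends.
Declan starts after Marcus ends.

Amara & Ingrid, Amara & Marcus, Ingrid & Marcus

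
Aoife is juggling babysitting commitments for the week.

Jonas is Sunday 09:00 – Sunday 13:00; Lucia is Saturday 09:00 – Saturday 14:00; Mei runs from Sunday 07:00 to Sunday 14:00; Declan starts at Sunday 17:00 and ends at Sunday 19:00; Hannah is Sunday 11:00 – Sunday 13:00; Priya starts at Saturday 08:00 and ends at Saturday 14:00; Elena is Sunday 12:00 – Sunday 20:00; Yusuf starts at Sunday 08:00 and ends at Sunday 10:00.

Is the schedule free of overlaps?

Sorted by start: Priya, Lucia, Mei, Yusuf, Jonas, Hannah, Elena, Declan.
Lucia starts before Priya ends → Priya and Lucia overlap.
That's a conflict, so the schedule is not conflict-free.

No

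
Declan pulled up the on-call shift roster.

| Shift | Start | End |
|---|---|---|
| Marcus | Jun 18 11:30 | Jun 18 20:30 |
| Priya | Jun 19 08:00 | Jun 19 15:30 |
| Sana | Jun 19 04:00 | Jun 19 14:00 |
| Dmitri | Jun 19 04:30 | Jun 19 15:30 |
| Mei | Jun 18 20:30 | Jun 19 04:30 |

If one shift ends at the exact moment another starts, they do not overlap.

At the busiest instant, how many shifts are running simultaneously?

Sort all start/end points and keep a running count:
Jun 18 11:30 start Marcus → 1
Jun 18 20:30 end Marcus → 0
Jun 18 20:30 start Mei → 1
Jun 19 04:00 start Sana → 2
Jun 19 04:30 end Mei → 1
Jun 19 04:30 start Dmitri → 2
Jun 19 08:00 start Priya → 3
Jun 19 14:00 end Sana → 2
Jun 19 15:30 end Dmitri → 1
Jun 19 15:30 end Priya → 0
Peak is 3, at Jun 19 08:00 (Dmitri, Priya, Sana).

3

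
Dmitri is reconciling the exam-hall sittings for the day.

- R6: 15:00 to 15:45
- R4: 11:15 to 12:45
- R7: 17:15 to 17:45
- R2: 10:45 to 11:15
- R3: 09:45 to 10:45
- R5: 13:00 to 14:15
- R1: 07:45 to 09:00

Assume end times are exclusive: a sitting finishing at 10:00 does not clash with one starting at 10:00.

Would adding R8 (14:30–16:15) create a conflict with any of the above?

Yes — it overlaps R6

R1: ends 09:00 at or before R8 starts 14:30 → clear.
R3: ends 10:45 at or before R8 starts 14:30 → clear.
R2: ends 11:15 at or before R8 starts 14:30 → clear.
R4: ends 12:45 at or before R8 starts 14:30 → clear.
R5: ends 14:15 at or before R8 starts 14:30 → clear.
R6: starts 15:00 before R8 ends 16:15, and ends 15:45 after R8 starts 14:30 → overlap.
R7: starts 17:15 at or after R8 ends 16:15 → clear.
R8 overlaps R6.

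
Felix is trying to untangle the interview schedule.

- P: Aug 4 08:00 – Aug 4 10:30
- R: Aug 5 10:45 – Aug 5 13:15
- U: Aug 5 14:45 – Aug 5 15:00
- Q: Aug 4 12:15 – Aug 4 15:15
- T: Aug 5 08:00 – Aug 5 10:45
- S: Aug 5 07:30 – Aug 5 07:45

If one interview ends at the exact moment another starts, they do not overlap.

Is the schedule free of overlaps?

Sorted by start: P, Q, S, T, R, U.
Q starts after P ends — done with P.
S starts after Q ends — done with Q.
T starts after S ends — done with S.
R starts exactly when T ends (back-to-back, no overlap) — done with T.
U starts after R ends.
Every pair is clear; the schedule has no overlaps.

Yes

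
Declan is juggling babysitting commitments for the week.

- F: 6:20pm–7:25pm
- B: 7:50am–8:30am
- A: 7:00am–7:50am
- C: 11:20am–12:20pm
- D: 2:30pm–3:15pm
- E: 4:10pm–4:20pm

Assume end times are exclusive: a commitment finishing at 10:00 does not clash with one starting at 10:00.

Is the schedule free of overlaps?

Sorted by start: A, B, C, D, E, F.
B starts exactly when A ends (back-to-back, no overlap); A is clear from here.
C starts after B ends; B is clear from here.
D starts after C ends; C is clear from here.
E starts after D ends; D is clear from here.
F starts after E ends.
Every pair is clear; the schedule has no overlaps.

Yes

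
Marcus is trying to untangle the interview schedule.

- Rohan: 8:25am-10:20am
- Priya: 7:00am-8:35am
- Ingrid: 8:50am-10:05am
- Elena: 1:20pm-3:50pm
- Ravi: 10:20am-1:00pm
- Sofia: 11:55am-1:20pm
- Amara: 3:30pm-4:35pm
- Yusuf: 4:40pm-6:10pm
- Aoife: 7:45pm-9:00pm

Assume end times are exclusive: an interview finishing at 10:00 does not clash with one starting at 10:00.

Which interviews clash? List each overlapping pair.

Sorted by start: Priya, Rohan, Ingrid, Ravi, Sofia, Elena, Amara, Yusuf, Aoife.
Rohan starts before Priya ends → Priya and Rohan overlap.
Ingrid starts after Priya ends — done with Priya.
Ingrid starts before Rohan ends → Rohan and Ingrid overlap.
Ravi starts exactly when Rohan ends (back-to-back, no overlap) — done with Rohan.
Ravi starts after Ingrid ends — done with Ingrid.
Sofia starts before Ravi ends → Ravi and Sofia overlap.
Elena starts after Ravi ends — done with Ravi.
Elena starts exactly when Sofia ends (back-to-back, no overlap) — done with Sofia.
Amara starts before Elena ends → Elena and Amara overlap.
Yusuf starts after Elena ends — done with Elena.
Yusuf starts after Amara ends — done with Amara.
Aoife starts after Yusuf ends.

Amara & Elena, Ingrid & Rohan, Priya & Rohan, Ravi & Sofia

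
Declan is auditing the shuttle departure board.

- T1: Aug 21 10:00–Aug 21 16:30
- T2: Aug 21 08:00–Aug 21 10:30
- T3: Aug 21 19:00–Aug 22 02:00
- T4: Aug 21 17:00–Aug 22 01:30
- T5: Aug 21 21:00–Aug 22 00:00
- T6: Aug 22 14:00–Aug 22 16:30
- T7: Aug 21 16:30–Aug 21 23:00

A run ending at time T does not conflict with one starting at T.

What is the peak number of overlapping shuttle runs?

4

Sort all start/end points and keep a running count:
Aug 21 08:00 start T2 → 1
Aug 21 10:00 start T1 → 2
Aug 21 10:30 end T2 → 1
Aug 21 16:30 end T1 → 0
Aug 21 16:30 start T7 → 1
Aug 21 17:00 start T4 → 2
Aug 21 19:00 start T3 → 3
Aug 21 21:00 start T5 → 4
Aug 21 23:00 end T7 → 3
Aug 22 00:00 end T5 → 2
Aug 22 01:30 end T4 → 1
Aug 22 02:00 end T3 → 0
Aug 22 14:00 start T6 → 1
Aug 22 16:30 end T6 → 0
Peak is 4, at Aug 21 21:00 (T3, T4, T5, T7).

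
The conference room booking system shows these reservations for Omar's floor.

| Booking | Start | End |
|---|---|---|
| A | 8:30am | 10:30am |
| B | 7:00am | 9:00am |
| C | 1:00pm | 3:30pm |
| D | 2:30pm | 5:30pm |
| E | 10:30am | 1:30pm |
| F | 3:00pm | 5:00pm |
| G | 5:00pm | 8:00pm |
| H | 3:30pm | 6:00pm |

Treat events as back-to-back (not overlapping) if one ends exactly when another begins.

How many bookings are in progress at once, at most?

3

Sort all start/end points and keep a running count:
7:00am start B → 1
8:30am start A → 2
9:00am end B → 1
10:30am end A → 0
10:30am start E → 1
1:00pm start C → 2
1:30pm end E → 1
2:30pm start D → 2
3:00pm start F → 3
3:30pm end C → 2
3:30pm start H → 3
5:00pm end F → 2
5:00pm start G → 3
5:30pm end D → 2
6:00pm end H → 1
8:00pm end G → 0
Peak is 3, at 3:00pm (C, D, F).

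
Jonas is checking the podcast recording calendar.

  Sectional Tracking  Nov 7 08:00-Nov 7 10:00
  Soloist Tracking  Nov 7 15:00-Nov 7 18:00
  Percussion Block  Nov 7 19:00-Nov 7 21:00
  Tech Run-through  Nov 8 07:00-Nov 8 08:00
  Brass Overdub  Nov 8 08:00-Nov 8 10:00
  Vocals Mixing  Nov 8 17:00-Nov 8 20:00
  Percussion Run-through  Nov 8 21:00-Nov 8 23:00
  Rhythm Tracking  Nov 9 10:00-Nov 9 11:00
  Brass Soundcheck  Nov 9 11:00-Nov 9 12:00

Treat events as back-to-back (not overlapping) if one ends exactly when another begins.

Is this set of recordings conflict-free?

Check each pair: they overlap iff neither finishes before the other starts.
Sorted by start: Sectional Tracking, Soloist Tracking, Percussion Block, Tech Run-through, Brass Overdub, Vocals Mixing, Percussion Run-through, Rhythm Tracking, Brass Soundcheck.
Soloist Tracking starts after Sectional Tracking ends, so Sectional Tracking has no further overlaps.
Percussion Block starts after Soloist Tracking ends, so Soloist Tracking has no further overlaps.
Tech Run-through starts after Percussion Block ends, so Percussion Block has no further overlaps.
Brass Overdub starts exactly when Tech Run-through ends (back-to-back, no overlap), so Tech Run-through has no further overlaps.
Vocals Mixing starts after Brass Overdub ends, so Brass Overdub has no further overlaps.
Percussion Run-through starts after Vocals Mixing ends, so Vocals Mixing has no further overlaps.
Rhythm Tracking starts after Percussion Run-through ends, so Percussion Run-through has no further overlaps.
Brass Soundcheck starts exactly when Rhythm Tracking ends (back-to-back, no overlap).
Every pair is clear; the schedule has no overlaps.

Yes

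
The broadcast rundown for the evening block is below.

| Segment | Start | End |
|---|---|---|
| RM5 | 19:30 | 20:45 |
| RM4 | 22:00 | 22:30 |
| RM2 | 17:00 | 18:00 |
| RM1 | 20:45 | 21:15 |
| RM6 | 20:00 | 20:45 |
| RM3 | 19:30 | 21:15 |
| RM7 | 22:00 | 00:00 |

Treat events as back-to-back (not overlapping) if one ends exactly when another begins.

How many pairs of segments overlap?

5

Check each pair: they overlap iff neither finishes before the other starts.
Sorted by start: RM2, RM3, RM5, RM6, RM1, RM4, RM7.
RM3 starts after RM2 ends; RM2 is clear from here.
RM5 starts before RM3 ends → RM3 and RM5 overlap.
RM6 starts before RM3 ends → RM3 and RM6 overlap.
RM1 starts before RM3 ends → RM3 and RM1 overlap.
RM4 starts after RM3 ends; RM3 is clear from here.
RM6 starts before RM5 ends → RM5 and RM6 overlap.
RM1 starts exactly when RM5 ends (back-to-back, no overlap); RM5 is clear from here.
RM1 starts exactly when RM6 ends (back-to-back, no overlap); RM6 is clear from here.
RM4 starts after RM1 ends; RM1 is clear from here.
RM7 starts before RM4 ends → RM4 and RM7 overlap.
Overlapping pairs: RM1 & RM3, RM3 & RM5, RM3 & RM6, RM4 & RM7, RM5 & RM6 — 5 in total.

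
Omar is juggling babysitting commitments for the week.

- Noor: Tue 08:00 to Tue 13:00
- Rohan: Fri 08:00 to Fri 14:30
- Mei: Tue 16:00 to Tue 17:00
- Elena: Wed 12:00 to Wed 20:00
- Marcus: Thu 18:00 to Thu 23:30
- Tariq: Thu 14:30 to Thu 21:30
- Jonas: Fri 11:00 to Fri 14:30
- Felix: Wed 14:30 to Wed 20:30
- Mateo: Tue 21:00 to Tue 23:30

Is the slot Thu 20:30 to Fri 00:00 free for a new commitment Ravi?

No — it overlaps Marcus, Tariq

Noor: ends Tue 13:00 at or before Ravi starts Thu 20:30 → clear.
Mei: ends Tue 17:00 at or before Ravi starts Thu 20:30 → clear.
Mateo: ends Tue 23:30 at or before Ravi starts Thu 20:30 → clear.
Elena: ends Wed 20:00 at or before Ravi starts Thu 20:30 → clear.
Felix: ends Wed 20:30 at or before Ravi starts Thu 20:30 → clear.
Tariq: starts Thu 14:30 before Ravi ends Fri 00:00, and ends Thu 21:30 after Ravi starts Thu 20:30 → overlap.
Marcus: starts Thu 18:00 before Ravi ends Fri 00:00, and ends Thu 23:30 after Ravi starts Thu 20:30 → overlap.
Rohan: starts Fri 08:00 at or after Ravi ends Fri 00:00 → clear.
Jonas: starts Fri 11:00 at or after Ravi ends Fri 00:00 → clear.
Ravi overlaps Tariq, Marcus.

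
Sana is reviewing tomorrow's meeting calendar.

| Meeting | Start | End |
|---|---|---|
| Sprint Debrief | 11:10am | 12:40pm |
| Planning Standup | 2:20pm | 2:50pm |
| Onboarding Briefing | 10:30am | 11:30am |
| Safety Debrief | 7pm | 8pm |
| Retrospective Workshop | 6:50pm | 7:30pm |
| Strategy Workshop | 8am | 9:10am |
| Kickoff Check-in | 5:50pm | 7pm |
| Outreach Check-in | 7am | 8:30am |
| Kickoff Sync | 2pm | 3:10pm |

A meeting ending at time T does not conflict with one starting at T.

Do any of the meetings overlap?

Sorted by start: Outreach Check-in, Strategy Workshop, Onboarding Briefing, Sprint Debrief, Kickoff Sync, Planning Standup, Kickoff Check-in, Retrospective Workshop, Safety Debrief.
Strategy Workshop starts before Outreach Check-in ends → Outreach Check-in and Strategy Workshop overlap.
That's a conflict, so the schedule is not conflict-free.

Yes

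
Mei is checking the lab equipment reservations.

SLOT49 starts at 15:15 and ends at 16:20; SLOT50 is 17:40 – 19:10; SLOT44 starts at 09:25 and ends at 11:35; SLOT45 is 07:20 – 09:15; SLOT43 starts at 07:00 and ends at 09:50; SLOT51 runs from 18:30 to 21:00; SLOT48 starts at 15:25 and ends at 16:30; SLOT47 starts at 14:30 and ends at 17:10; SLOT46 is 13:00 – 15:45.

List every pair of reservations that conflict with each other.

Sorted by start: SLOT43, SLOT45, SLOT44, SLOT46, SLOT47, SLOT49, SLOT48, SLOT50, SLOT51.
SLOT45 starts before SLOT43 ends → SLOT43 and SLOT45 overlap.
SLOT44 starts before SLOT43 ends → SLOT43 and SLOT44 overlap.
SLOT46 starts after SLOT43 ends, so SLOT43 has no further overlaps.
SLOT44 starts after SLOT45 ends, so SLOT45 has no further overlaps.
SLOT46 starts after SLOT44 ends, so SLOT44 has no further overlaps.
SLOT47 starts before SLOT46 ends → SLOT46 and SLOT47 overlap.
SLOT49 starts before SLOT46 ends → SLOT46 and SLOT49 overlap.
SLOT48 starts before SLOT46 ends → SLOT46 and SLOT48 overlap.
SLOT50 starts after SLOT46 ends, so SLOT46 has no further overlaps.
SLOT49 starts before SLOT47 ends → SLOT47 and SLOT49 overlap.
SLOT48 starts before SLOT47 ends → SLOT47 and SLOT48 overlap.
SLOT50 starts after SLOT47 ends, so SLOT47 has no further overlaps.
SLOT48 starts before SLOT49 ends → SLOT49 and SLOT48 overlap.
SLOT50 starts after SLOT49 ends, so SLOT49 has no further overlaps.
SLOT50 starts after SLOT48 ends, so SLOT48 has no further overlaps.
SLOT51 starts before SLOT50 ends → SLOT50 and SLOT51 overlap.

SLOT43 & SLOT44, SLOT43 & SLOT45, SLOT46 & SLOT47, SLOT46 & SLOT48, SLOT46 & SLOT49, SLOT47 & SLOT48, SLOT47 & SLOT49, SLOT48 & SLOT49, SLOT50 & SLOT51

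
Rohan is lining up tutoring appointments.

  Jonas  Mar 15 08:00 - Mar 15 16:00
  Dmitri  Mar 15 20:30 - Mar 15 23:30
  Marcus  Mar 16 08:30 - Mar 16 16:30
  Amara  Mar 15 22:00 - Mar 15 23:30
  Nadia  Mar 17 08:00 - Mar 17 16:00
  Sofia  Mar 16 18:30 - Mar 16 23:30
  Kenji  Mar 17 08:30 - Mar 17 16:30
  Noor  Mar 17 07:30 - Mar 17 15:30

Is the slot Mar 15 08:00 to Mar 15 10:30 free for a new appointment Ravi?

No — it overlaps Jonas

Jonas: starts Mar 15 08:00 before Ravi ends Mar 15 10:30, and ends Mar 15 16:00 after Ravi starts Mar 15 08:00 → overlap.
Dmitri: starts Mar 15 20:30 at or after Ravi ends Mar 15 10:30 → clear.
Amara: starts Mar 15 22:00 at or after Ravi ends Mar 15 10:30 → clear.
Marcus: starts Mar 16 08:30 at or after Ravi ends Mar 15 10:30 → clear.
Sofia: starts Mar 16 18:30 at or after Ravi ends Mar 15 10:30 → clear.
Noor: starts Mar 17 07:30 at or after Ravi ends Mar 15 10:30 → clear.
Nadia: starts Mar 17 08:00 at or after Ravi ends Mar 15 10:30 → clear.
Kenji: starts Mar 17 08:30 at or after Ravi ends Mar 15 10:30 → clear.
Ravi overlaps Jonas.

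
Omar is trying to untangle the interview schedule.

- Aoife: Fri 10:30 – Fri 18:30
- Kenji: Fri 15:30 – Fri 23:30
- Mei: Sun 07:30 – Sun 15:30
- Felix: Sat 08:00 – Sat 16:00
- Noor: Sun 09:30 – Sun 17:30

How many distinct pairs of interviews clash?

2

Two intervals overlap when each starts before the other ends.
Sorted by start: Aoife, Kenji, Felix, Mei, Noor.
Kenji starts before Aoife ends → Aoife and Kenji overlap.
Felix starts after Aoife ends, so nothing later overlaps Aoife either.
Felix starts after Kenji ends, so nothing later overlaps Kenji either.
Mei starts after Felix ends, so nothing later overlaps Felix either.
Noor starts before Mei ends → Mei and Noor overlap.
Overlapping pairs: Aoife & Kenji, Mei & Noor — 2 in total.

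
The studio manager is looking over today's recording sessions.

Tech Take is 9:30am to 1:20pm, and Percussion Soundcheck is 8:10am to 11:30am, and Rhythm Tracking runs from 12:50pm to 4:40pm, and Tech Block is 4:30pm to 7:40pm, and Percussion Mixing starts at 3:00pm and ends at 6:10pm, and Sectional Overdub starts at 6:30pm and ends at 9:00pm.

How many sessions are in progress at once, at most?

Walk through starts and ends in time order (an end at T is processed before a start at T):
8:10am start Percussion Soundcheck → 1
9:30am start Tech Take → 2
11:30am end Percussion Soundcheck → 1
12:50pm start Rhythm Tracking → 2
1:20pm end Tech Take → 1
3:00pm start Percussion Mixing → 2
4:30pm start Tech Block → 3
4:40pm end Rhythm Tracking → 2
6:10pm end Percussion Mixing → 1
6:30pm start Sectional Overdub → 2
7:40pm end Tech Block → 1
9:00pm end Sectional Overdub → 0
Peak is 3, at 4:30pm (Percussion Mixing, Rhythm Tracking, Tech Block).

3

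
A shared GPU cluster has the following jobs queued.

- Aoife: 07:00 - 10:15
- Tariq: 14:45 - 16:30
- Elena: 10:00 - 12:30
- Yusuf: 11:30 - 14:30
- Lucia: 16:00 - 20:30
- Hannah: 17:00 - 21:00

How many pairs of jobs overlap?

4

Sorted by start: Aoife, Elena, Yusuf, Tariq, Lucia, Hannah.
Elena starts before Aoife ends → Aoife and Elena overlap.
Yusuf starts after Aoife ends, so Aoife has no further overlaps.
Yusuf starts before Elena ends → Elena and Yusuf overlap.
Tariq starts after Elena ends, so Elena has no further overlaps.
Tariq starts after Yusuf ends, so Yusuf has no further overlaps.
Lucia starts before Tariq ends → Tariq and Lucia overlap.
Hannah starts after Tariq ends.
Hannah starts before Lucia ends → Lucia and Hannah overlap.
Overlapping pairs: Aoife & Elena, Elena & Yusuf, Hannah & Lucia, Lucia & Tariq — 4 in total.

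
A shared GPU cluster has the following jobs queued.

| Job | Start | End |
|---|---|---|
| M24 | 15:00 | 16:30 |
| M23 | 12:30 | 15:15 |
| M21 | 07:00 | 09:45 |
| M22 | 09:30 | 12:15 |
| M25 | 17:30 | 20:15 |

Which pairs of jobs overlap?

Sorted by start: M21, M22, M23, M24, M25.
M22 starts before M21 ends → M21 and M22 overlap.
M23 starts after M21 ends — done with M21.
M23 starts after M22 ends — done with M22.
M24 starts before M23 ends → M23 and M24 overlap.
M25 starts after M23 ends.
M25 starts after M24 ends.

M21 & M22, M23 & M24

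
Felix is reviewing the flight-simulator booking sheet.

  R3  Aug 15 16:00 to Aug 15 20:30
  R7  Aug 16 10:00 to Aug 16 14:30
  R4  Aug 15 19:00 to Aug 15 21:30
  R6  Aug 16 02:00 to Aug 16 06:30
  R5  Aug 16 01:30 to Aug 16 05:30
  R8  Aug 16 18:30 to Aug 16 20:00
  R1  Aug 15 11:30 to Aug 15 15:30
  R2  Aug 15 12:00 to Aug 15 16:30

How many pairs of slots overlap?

4

Sorted by start: R1, R2, R3, R4, R5, R6, R7, R8.
R2 starts before R1 ends → R1 and R2 overlap.
R3 starts after R1 ends; R1 is clear from here.
R3 starts before R2 ends → R2 and R3 overlap.
R4 starts after R2 ends; R2 is clear from here.
R4 starts before R3 ends → R3 and R4 overlap.
R5 starts after R3 ends; R3 is clear from here.
R5 starts after R4 ends; R4 is clear from here.
R6 starts before R5 ends → R5 and R6 overlap.
R7 starts after R5 ends; R5 is clear from here.
R7 starts after R6 ends; R6 is clear from here.
R8 starts after R7 ends.
Overlapping pairs: R1 & R2, R2 & R3, R3 & R4, R5 & R6 — 4 in total.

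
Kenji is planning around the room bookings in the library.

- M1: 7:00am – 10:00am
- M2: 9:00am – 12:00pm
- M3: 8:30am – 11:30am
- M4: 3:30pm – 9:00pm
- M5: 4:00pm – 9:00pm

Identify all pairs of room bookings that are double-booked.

M1 & M2, M1 & M3, M2 & M3, M4 & M5

Two intervals overlap when each starts before the other ends.
Sorted by start: M1, M3, M2, M4, M5.
M3 starts before M1 ends → M1 and M3 overlap.
M2 starts before M1 ends → M1 and M2 overlap.
M4 starts after M1 ends, so nothing later overlaps M1 either.
M2 starts before M3 ends → M3 and M2 overlap.
M4 starts after M3 ends, so nothing later overlaps M3 either.
M4 starts after M2 ends, so nothing later overlaps M2 either.
M5 starts before M4 ends → M4 and M5 overlap.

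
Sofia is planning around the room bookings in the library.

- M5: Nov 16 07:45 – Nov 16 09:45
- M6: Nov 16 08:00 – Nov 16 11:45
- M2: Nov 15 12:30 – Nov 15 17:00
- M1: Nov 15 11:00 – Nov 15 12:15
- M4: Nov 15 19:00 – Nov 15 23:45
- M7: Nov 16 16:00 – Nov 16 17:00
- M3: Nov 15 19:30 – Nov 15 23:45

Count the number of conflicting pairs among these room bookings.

Sorted by start: M1, M2, M4, M3, M5, M6, M7.
M2 starts after M1 ends; M1 is clear from here.
M4 starts after M2 ends; M2 is clear from here.
M3 starts before M4 ends → M4 and M3 overlap.
M5 starts after M4 ends; M4 is clear from here.
M5 starts after M3 ends; M3 is clear from here.
M6 starts before M5 ends → M5 and M6 overlap.
M7 starts after M5 ends.
M7 starts after M6 ends.
Overlapping pairs: M3 & M4, M5 & M6 — 2 in total.

2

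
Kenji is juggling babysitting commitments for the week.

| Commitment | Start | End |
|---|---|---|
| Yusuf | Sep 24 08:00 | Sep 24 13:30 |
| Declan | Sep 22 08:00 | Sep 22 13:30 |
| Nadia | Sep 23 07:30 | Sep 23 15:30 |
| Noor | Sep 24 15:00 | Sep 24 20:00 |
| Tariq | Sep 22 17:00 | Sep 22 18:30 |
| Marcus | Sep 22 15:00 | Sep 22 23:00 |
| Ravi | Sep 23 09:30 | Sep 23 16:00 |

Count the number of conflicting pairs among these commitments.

2

Sorted by start: Declan, Marcus, Tariq, Nadia, Ravi, Yusuf, Noor.
Marcus starts after Declan ends, so Declan has no further overlaps.
Tariq starts before Marcus ends → Marcus and Tariq overlap.
Nadia starts after Marcus ends, so Marcus has no further overlaps.
Nadia starts after Tariq ends, so Tariq has no further overlaps.
Ravi starts before Nadia ends → Nadia and Ravi overlap.
Yusuf starts after Nadia ends, so Nadia has no further overlaps.
Yusuf starts after Ravi ends, so Ravi has no further overlaps.
Noor starts after Yusuf ends.
Overlapping pairs: Marcus & Tariq, Nadia & Ravi — 2 in total.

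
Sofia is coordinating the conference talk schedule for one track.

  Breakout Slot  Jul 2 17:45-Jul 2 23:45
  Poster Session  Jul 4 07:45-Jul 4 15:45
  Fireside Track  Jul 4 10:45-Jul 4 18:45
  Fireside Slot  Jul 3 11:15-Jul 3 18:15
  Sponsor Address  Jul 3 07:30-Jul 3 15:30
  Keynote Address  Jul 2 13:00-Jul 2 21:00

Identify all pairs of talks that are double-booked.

Sorted by start: Keynote Address, Breakout Slot, Sponsor Address, Fireside Slot, Poster Session, Fireside Track.
Breakout Slot starts before Keynote Address ends → Keynote Address and Breakout Slot overlap.
Sponsor Address starts after Keynote Address ends — done with Keynote Address.
Sponsor Address starts after Breakout Slot ends — done with Breakout Slot.
Fireside Slot starts before Sponsor Address ends → Sponsor Address and Fireside Slot overlap.
Poster Session starts after Sponsor Address ends — done with Sponsor Address.
Poster Session starts after Fireside Slot ends — done with Fireside Slot.
Fireside Track starts before Poster Session ends → Poster Session and Fireside Track overlap.

Breakout Slot & Keynote Address, Fireside Slot & Sponsor Address, Fireside Track & Poster Session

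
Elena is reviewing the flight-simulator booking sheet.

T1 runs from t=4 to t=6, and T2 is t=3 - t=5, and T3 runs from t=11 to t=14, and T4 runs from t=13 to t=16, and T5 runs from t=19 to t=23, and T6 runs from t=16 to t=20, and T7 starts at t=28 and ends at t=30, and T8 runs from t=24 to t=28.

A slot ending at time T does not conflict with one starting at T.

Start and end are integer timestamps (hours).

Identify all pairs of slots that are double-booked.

Check each pair: they overlap iff neither finishes before the other starts.
Sorted by start: T2, T1, T3, T4, T6, T5, T8, T7.
T1 starts before T2 ends → T2 and T1 overlap.
T3 starts after T2 ends, so T2 has no further overlaps.
T3 starts after T1 ends, so T1 has no further overlaps.
T4 starts before T3 ends → T3 and T4 overlap.
T6 starts after T3 ends, so T3 has no further overlaps.
T6 starts exactly when T4 ends (back-to-back, no overlap), so T4 has no further overlaps.
T5 starts before T6 ends → T6 and T5 overlap.
T8 starts after T6 ends, so T6 has no further overlaps.
T8 starts after T5 ends, so T5 has no further overlaps.
T7 starts exactly when T8 ends (back-to-back, no overlap).

T1 & T2, T3 & T4, T5 & T6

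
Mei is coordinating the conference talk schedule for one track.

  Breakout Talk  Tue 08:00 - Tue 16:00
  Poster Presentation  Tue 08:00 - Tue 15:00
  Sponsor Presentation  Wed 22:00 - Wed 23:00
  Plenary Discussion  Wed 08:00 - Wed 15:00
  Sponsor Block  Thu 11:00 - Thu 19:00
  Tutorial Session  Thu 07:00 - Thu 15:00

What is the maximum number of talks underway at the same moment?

2

Walk through starts and ends in time order (an end at T is processed before a start at T):
Tue 08:00 start Breakout Talk → 1
Tue 08:00 start Poster Presentation → 2
Tue 15:00 end Poster Presentation → 1
Tue 16:00 end Breakout Talk → 0
Wed 08:00 start Plenary Discussion → 1
Wed 15:00 end Plenary Discussion → 0
Wed 22:00 start Sponsor Presentation → 1
Wed 23:00 end Sponsor Presentation → 0
Thu 07:00 start Tutorial Session → 1
Thu 11:00 start Sponsor Block → 2
Thu 15:00 end Tutorial Session → 1
Thu 19:00 end Sponsor Block → 0
Peak is 2, at Tue 08:00 (Breakout Talk, Poster Presentation).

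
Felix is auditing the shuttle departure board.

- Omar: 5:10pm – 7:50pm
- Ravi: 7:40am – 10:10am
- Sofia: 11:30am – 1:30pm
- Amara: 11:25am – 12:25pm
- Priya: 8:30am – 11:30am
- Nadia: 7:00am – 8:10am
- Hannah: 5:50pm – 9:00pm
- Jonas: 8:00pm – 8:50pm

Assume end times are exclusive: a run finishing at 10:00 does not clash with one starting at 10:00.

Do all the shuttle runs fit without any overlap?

No

Sorted by start: Nadia, Ravi, Priya, Amara, Sofia, Omar, Hannah, Jonas.
Ravi starts before Nadia ends → Nadia and Ravi overlap.
That's a conflict, so the schedule is not conflict-free.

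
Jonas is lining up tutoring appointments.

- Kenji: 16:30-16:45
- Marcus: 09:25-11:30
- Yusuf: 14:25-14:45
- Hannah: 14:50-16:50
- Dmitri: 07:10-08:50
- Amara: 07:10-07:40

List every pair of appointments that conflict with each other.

Sorted by start: Amara, Dmitri, Marcus, Yusuf, Hannah, Kenji.
Dmitri starts before Amara ends → Amara and Dmitri overlap.
Marcus starts after Amara ends; Amara is clear from here.
Marcus starts after Dmitri ends; Dmitri is clear from here.
Yusuf starts after Marcus ends; Marcus is clear from here.
Hannah starts after Yusuf ends; Yusuf is clear from here.
Kenji starts before Hannah ends → Hannah and Kenji overlap.

Amara & Dmitri, Hannah & Kenji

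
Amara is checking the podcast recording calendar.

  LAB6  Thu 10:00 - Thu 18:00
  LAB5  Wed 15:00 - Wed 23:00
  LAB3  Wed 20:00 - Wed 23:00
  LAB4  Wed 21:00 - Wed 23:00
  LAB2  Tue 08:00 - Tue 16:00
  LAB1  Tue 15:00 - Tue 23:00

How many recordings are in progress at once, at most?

Sort all start/end points and keep a running count:
Tue 08:00 start LAB2 → 1
Tue 15:00 start LAB1 → 2
Tue 16:00 end LAB2 → 1
Tue 23:00 end LAB1 → 0
Wed 15:00 start LAB5 → 1
Wed 20:00 start LAB3 → 2
Wed 21:00 start LAB4 → 3
Wed 23:00 end LAB3 → 2
Wed 23:00 end LAB4 → 1
Wed 23:00 end LAB5 → 0
Thu 10:00 start LAB6 → 1
Thu 18:00 end LAB6 → 0
Peak is 3, at Wed 21:00 (LAB3, LAB4, LAB5).

3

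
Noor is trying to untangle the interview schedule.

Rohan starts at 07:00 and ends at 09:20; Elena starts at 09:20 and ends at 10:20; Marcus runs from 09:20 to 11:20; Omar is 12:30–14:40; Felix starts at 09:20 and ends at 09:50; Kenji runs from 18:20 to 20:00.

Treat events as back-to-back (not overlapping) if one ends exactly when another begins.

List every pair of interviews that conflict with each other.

Two intervals overlap when each starts before the other ends.
Sorted by start: Rohan, Elena, Marcus, Felix, Omar, Kenji.
Elena starts exactly when Rohan ends (back-to-back, no overlap), so nothing later overlaps Rohan either.
Marcus starts before Elena ends → Elena and Marcus overlap.
Felix starts before Elena ends → Elena and Felix overlap.
Omar starts after Elena ends, so nothing later overlaps Elena either.
Felix starts before Marcus ends → Marcus and Felix overlap.
Omar starts after Marcus ends, so nothing later overlaps Marcus either.
Omar starts after Felix ends, so nothing later overlaps Felix either.
Kenji starts after Omar ends.

Elena & Felix, Elena & Marcus, Felix & Marcus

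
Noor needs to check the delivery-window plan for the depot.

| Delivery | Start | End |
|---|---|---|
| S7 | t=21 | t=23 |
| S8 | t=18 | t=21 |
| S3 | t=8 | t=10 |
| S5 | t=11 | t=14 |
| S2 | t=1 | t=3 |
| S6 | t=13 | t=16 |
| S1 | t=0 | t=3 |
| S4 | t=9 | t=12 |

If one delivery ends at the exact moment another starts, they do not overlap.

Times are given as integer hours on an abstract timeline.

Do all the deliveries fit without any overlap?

Sorted by start: S1, S2, S3, S4, S5, S6, S8, S7.
S2 starts before S1 ends → S1 and S2 overlap.
That's a conflict, so the schedule is not conflict-free.

No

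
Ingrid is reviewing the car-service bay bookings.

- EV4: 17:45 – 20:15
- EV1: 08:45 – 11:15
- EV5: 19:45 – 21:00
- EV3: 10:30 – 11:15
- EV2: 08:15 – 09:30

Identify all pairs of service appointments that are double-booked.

Sorted by start: EV2, EV1, EV3, EV4, EV5.
EV1 starts before EV2 ends → EV2 and EV1 overlap.
EV3 starts after EV2 ends, so EV2 has no further overlaps.
EV3 starts before EV1 ends → EV1 and EV3 overlap.
EV4 starts after EV1 ends, so EV1 has no further overlaps.
EV4 starts after EV3 ends, so EV3 has no further overlaps.
EV5 starts before EV4 ends → EV4 and EV5 overlap.

EV1 & EV2, EV1 & EV3, EV4 & EV5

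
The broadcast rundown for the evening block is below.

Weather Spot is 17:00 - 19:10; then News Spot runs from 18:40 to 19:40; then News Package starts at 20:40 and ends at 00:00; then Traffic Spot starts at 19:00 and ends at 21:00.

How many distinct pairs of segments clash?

Sorted by start: Weather Spot, News Spot, Traffic Spot, News Package.
News Spot starts before Weather Spot ends → Weather Spot and News Spot overlap.
Traffic Spot starts before Weather Spot ends → Weather Spot and Traffic Spot overlap.
News Package starts after Weather Spot ends.
Traffic Spot starts before News Spot ends → News Spot and Traffic Spot overlap.
News Package starts after News Spot ends.
News Package starts before Traffic Spot ends → Traffic Spot and News Package overlap.
Overlapping pairs: News Package & Traffic Spot, News Spot & Traffic Spot, News Spot & Weather Spot, Traffic Spot & Weather Spot — 4 in total.

4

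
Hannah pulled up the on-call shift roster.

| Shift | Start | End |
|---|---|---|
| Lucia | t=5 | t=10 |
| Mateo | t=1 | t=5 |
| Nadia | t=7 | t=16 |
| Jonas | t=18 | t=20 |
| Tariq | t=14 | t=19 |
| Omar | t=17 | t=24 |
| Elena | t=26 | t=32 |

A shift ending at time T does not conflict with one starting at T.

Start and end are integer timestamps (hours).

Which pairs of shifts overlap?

Jonas & Omar, Jonas & Tariq, Lucia & Nadia, Nadia & Tariq, Omar & Tariq

Sorted by start: Mateo, Lucia, Nadia, Tariq, Omar, Jonas, Elena.
Lucia starts exactly when Mateo ends (back-to-back, no overlap), so Mateo has no further overlaps.
Nadia starts before Lucia ends → Lucia and Nadia overlap.
Tariq starts after Lucia ends, so Lucia has no further overlaps.
Tariq starts before Nadia ends → Nadia and Tariq overlap.
Omar starts after Nadia ends, so Nadia has no further overlaps.
Omar starts before Tariq ends → Tariq and Omar overlap.
Jonas starts before Tariq ends → Tariq and Jonas overlap.
Elena starts after Tariq ends.
Jonas starts before Omar ends → Omar and Jonas overlap.
Elena starts after Omar ends.
Elena starts after Jonas ends.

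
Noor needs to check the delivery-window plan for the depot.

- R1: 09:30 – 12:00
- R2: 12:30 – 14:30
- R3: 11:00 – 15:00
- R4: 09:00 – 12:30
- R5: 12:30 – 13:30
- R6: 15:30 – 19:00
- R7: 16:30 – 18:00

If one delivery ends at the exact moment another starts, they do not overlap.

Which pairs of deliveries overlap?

Check each pair: they overlap iff neither finishes before the other starts.
Sorted by start: R4, R1, R3, R2, R5, R6, R7.
R1 starts before R4 ends → R4 and R1 overlap.
R3 starts before R4 ends → R4 and R3 overlap.
R2 starts exactly when R4 ends (back-to-back, no overlap); R4 is clear from here.
R3 starts before R1 ends → R1 and R3 overlap.
R2 starts after R1 ends; R1 is clear from here.
R2 starts before R3 ends → R3 and R2 overlap.
R5 starts before R3 ends → R3 and R5 overlap.
R6 starts after R3 ends; R3 is clear from here.
R5 starts before R2 ends → R2 and R5 overlap.
R6 starts after R2 ends; R2 is clear from here.
R6 starts after R5 ends; R5 is clear from here.
R7 starts before R6 ends → R6 and R7 overlap.

R1 & R3, R1 & R4, R2 & R3, R2 & R5, R3 & R4, R3 & R5, R6 & R7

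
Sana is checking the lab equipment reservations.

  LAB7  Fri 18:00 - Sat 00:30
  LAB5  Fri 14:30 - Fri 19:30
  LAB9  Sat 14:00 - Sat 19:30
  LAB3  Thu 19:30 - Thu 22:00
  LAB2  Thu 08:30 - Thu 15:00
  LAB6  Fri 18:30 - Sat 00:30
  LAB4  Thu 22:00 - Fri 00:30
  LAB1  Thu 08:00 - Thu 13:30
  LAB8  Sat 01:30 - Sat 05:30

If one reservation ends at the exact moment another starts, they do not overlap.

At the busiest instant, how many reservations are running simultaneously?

3

Sweep the timeline, counting +1 at each start and −1 at each end (ends before starts at a tie):
Thu 08:00 start LAB1 → 1
Thu 08:30 start LAB2 → 2
Thu 13:30 end LAB1 → 1
Thu 15:00 end LAB2 → 0
Thu 19:30 start LAB3 → 1
Thu 22:00 end LAB3 → 0
Thu 22:00 start LAB4 → 1
Fri 00:30 end LAB4 → 0
Fri 14:30 start LAB5 → 1
Fri 18:00 start LAB7 → 2
Fri 18:30 start LAB6 → 3
Fri 19:30 end LAB5 → 2
Sat 00:30 end LAB6 → 1
Sat 00:30 end LAB7 → 0
Sat 01:30 start LAB8 → 1
Sat 05:30 end LAB8 → 0
Sat 14:00 start LAB9 → 1
Sat 19:30 end LAB9 → 0
Peak is 3, at Fri 18:30 (LAB5, LAB6, LAB7).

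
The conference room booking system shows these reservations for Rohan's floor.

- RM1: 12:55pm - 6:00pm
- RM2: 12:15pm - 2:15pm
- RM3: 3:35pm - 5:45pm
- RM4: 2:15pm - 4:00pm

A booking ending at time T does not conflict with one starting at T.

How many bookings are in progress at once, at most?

3

Sweep the timeline, counting +1 at each start and −1 at each end (ends before starts at a tie):
12:15pm start RM2 → 1
12:55pm start RM1 → 2
2:15pm end RM2 → 1
2:15pm start RM4 → 2
3:35pm start RM3 → 3
4:00pm end RM4 → 2
5:45pm end RM3 → 1
6:00pm end RM1 → 0
Peak is 3, at 3:35pm (RM1, RM3, RM4).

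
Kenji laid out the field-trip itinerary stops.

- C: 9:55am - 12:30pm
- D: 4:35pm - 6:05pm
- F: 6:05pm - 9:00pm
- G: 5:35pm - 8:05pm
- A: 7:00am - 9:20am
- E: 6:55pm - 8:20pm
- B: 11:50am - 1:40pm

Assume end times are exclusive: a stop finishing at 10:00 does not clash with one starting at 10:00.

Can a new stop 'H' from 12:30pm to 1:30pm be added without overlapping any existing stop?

A: ends 9:20am at or before H starts 12:30pm → clear.
C: ends 12:30pm at or before H starts 12:30pm → clear.
B: starts 11:50am before H ends 1:30pm, and ends 1:40pm after H starts 12:30pm → overlap.
D: starts 4:35pm at or after H ends 1:30pm → clear.
G: starts 5:35pm at or after H ends 1:30pm → clear.
F: starts 6:05pm at or after H ends 1:30pm → clear.
E: starts 6:55pm at or after H ends 1:30pm → clear.
H overlaps B.

No — it overlaps B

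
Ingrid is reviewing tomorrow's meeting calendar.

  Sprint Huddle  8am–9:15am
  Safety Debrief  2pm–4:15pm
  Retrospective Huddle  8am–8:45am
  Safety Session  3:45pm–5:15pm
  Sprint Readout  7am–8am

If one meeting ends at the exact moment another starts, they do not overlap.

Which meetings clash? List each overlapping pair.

Retrospective Huddle & Sprint Huddle, Safety Debrief & Safety Session

Sorted by start: Sprint Readout, Sprint Huddle, Retrospective Huddle, Safety Debrief, Safety Session.
Sprint Huddle starts exactly when Sprint Readout ends (back-to-back, no overlap); Sprint Readout is clear from here.
Retrospective Huddle starts before Sprint Huddle ends → Sprint Huddle and Retrospective Huddle overlap.
Safety Debrief starts after Sprint Huddle ends; Sprint Huddle is clear from here.
Safety Debrief starts after Retrospective Huddle ends; Retrospective Huddle is clear from here.
Safety Session starts before Safety Debrief ends → Safety Debrief and Safety Session overlap.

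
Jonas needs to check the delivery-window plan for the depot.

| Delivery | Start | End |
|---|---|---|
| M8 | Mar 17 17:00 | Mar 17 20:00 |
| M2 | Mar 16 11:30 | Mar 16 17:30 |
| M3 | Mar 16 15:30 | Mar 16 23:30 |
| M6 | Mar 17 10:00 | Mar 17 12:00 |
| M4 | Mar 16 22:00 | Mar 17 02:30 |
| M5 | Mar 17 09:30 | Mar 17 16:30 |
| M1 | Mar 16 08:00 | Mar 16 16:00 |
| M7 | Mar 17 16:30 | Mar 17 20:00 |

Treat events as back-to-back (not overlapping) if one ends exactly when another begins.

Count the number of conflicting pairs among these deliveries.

6

Two intervals overlap when each starts before the other ends.
Sorted by start: M1, M2, M3, M4, M5, M6, M7, M8.
M2 starts before M1 ends → M1 and M2 overlap.
M3 starts before M1 ends → M1 and M3 overlap.
M4 starts after M1 ends, so nothing later overlaps M1 either.
M3 starts before M2 ends → M2 and M3 overlap.
M4 starts after M2 ends, so nothing later overlaps M2 either.
M4 starts before M3 ends → M3 and M4 overlap.
M5 starts after M3 ends, so nothing later overlaps M3 either.
M5 starts after M4 ends, so nothing later overlaps M4 either.
M6 starts before M5 ends → M5 and M6 overlap.
M7 starts exactly when M5 ends (back-to-back, no overlap), so nothing later overlaps M5 either.
M7 starts after M6 ends, so nothing later overlaps M6 either.
M8 starts before M7 ends → M7 and M8 overlap.
Overlapping pairs: M1 & M2, M1 & M3, M2 & M3, M3 & M4, M5 & M6, M7 & M8 — 6 in total.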